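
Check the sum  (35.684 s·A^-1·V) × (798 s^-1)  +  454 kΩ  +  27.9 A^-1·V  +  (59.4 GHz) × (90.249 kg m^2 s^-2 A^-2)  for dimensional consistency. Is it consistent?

Yes

Work out the base dimensions of each:
  (35.684 s·A^-1·V) × (798 s^-1):  [kg·m²·s⁻²·A⁻²] · [s⁻¹] = kg·m²·s⁻³·A⁻²
  454 kΩ:  Ω = V·A⁻¹ = kg·m²·s⁻³·A⁻²
  27.9 A^-1·V:  V·A⁻¹ = J·C⁻¹·A⁻¹ = kg·m²·s⁻³·A⁻²
  (59.4 GHz) × (90.249 kg m^2 s^-2 A^-2):  [s⁻¹] · [kg·m²·s⁻²·A⁻²] = kg·m²·s⁻³·A⁻²
Every term reduces to kg·m²·s⁻³·A⁻².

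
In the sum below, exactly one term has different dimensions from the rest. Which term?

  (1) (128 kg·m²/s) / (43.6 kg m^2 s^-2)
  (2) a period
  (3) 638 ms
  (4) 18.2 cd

(4)

Reduce each to base SI dimensions:
  (1) [kg·m²·s⁻¹] / [kg·m²·s⁻²] = s
  (2) [period] = s
  (3) s
  (4) cd
All reduce to s except (4), which is cd.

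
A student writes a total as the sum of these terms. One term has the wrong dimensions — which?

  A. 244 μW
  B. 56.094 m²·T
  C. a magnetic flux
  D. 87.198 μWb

Expand each in SI base units:
  A. W = J·s⁻¹ = kg·m²·s⁻³
  B. T·m² = Wb·m⁻²·m² = kg·m²·s⁻²·A⁻¹
  C. [magnetic flux] = kg·m²·s⁻²·A⁻¹
  D. Wb = V·s = kg·m²·s⁻²·A⁻¹
All reduce to kg·m²·s⁻²·A⁻¹ except A., which is kg·m²·s⁻³.

A.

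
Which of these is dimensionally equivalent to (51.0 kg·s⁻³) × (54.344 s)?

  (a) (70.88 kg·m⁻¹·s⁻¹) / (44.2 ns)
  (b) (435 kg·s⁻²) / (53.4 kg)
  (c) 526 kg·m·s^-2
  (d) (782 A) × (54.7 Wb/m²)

(d)

Reference: [kg·s⁻³] · [s] = kg·s⁻².
Each option:
  (a) [kg·m⁻¹·s⁻¹] / [s] = kg·m⁻¹·s⁻²
  (b) [kg·s⁻²] / [kg] = s⁻²
  (c) kg·m·s⁻²
  (d) [A] · [kg·s⁻²·A⁻¹] = kg·s⁻²  ← same
Only (d) matches kg·s⁻².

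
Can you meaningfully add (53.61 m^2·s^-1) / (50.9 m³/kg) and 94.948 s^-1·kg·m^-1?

In SI base units:
  (53.61 m^2·s^-1) / (50.9 m³/kg):  [m²·s⁻¹] / [kg⁻¹·m³] = kg·m⁻¹·s⁻¹
  94.948 s^-1·kg·m^-1:  kg·m⁻¹·s⁻¹
Both are kg·m⁻¹·s⁻¹, so they have the same dimensions and can be added.

Yes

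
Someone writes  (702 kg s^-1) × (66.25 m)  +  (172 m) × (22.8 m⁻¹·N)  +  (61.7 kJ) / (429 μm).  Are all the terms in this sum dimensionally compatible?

Dimensions:
  (702 kg s^-1) × (66.25 m):  [kg·s⁻¹] · [m] = kg·m·s⁻¹
  (172 m) × (22.8 m⁻¹·N):  [m] · [kg·s⁻²] = kg·m·s⁻²
  (61.7 kJ) / (429 μm):  [kg·m²·s⁻²] / [m] = kg·m·s⁻²
The terms do not share a single dimension (kg·m·s⁻² vs kg·m·s⁻¹).

No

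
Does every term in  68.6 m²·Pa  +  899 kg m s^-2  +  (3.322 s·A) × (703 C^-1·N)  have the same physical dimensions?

Reduce each to base SI dimensions:
  68.6 m²·Pa:  Pa·m² = N·m⁻²·m² = kg·m·s⁻²
  899 kg m s^-2:  kg·m·s⁻²
  (3.322 s·A) × (703 C^-1·N):  [s·A] · [kg·m·s⁻³·A⁻¹] = kg·m·s⁻²
Every term reduces to kg·m·s⁻².

Yes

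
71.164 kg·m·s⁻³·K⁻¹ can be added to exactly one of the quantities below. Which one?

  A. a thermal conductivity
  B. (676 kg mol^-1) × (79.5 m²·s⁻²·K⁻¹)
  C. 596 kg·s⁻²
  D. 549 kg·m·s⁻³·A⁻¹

Reference: kg·m·s⁻³·K⁻¹.
Each option:
  A. [thermal conductivity] = kg·m·s⁻³·K⁻¹  ← same
  B. [kg·mol⁻¹] · [m²·s⁻²·K⁻¹] = kg·m²·s⁻²·K⁻¹·mol⁻¹
  C. kg·s⁻²
  D. kg·m·s⁻³·A⁻¹
Only A. matches kg·m·s⁻³·K⁻¹.

A.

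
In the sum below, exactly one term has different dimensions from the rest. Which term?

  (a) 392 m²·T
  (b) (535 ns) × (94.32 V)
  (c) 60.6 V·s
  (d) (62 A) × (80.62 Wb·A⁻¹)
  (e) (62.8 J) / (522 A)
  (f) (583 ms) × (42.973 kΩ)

In SI base units:
  (a) T·m² = Wb·m⁻²·m² = kg·m²·s⁻²·A⁻¹
  (b) [s] · [kg·m²·s⁻³·A⁻¹] = kg·m²·s⁻²·A⁻¹
  (c) V·s = J·C⁻¹·s = kg·m²·s⁻²·A⁻¹
  (d) [A] · [kg·m²·s⁻²·A⁻²] = kg·m²·s⁻²·A⁻¹
  (e) [kg·m²·s⁻²] / [A] = kg·m²·s⁻²·A⁻¹
  (f) [s] · [kg·m²·s⁻³·A⁻²] = kg·m²·s⁻²·A⁻²
All reduce to kg·m²·s⁻²·A⁻¹ except (f), which is kg·m²·s⁻²·A⁻².

(f)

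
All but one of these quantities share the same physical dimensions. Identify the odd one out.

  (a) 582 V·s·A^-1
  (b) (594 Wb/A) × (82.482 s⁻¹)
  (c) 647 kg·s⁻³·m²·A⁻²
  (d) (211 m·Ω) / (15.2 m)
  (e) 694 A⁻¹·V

(a)

In SI base units:
  (a) V·s·A⁻¹ = J·C⁻¹·s·A⁻¹ = kg·m²·s⁻²·A⁻²
  (b) [kg·m²·s⁻²·A⁻²] · [s⁻¹] = kg·m²·s⁻³·A⁻²
  (c) kg·m²·s⁻³·A⁻²
  (d) [kg·m³·s⁻³·A⁻²] / [m] = kg·m²·s⁻³·A⁻²
  (e) V·A⁻¹ = J·C⁻¹·A⁻¹ = kg·m²·s⁻³·A⁻²
All reduce to kg·m²·s⁻³·A⁻² except (a), which is kg·m²·s⁻²·A⁻².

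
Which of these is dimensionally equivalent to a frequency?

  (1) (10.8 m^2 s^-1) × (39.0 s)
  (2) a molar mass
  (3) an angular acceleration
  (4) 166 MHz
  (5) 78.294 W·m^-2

Reference: [frequency] = s⁻¹.
Each option:
  (1) [m²·s⁻¹] · [s] = m²
  (2) [molar mass] = kg·mol⁻¹
  (3) [angular acceleration] = s⁻²
  (4) Hz = s⁻¹  ← same
  (5) W·m⁻² = J·s⁻¹·m⁻² = kg·s⁻³
Only (4) matches s⁻¹.

(4)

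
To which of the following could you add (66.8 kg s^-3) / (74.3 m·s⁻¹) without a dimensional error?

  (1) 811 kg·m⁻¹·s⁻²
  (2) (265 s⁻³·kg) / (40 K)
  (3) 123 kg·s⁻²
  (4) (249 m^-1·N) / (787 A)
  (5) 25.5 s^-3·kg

Reference: [kg·s⁻³] / [m·s⁻¹] = kg·m⁻¹·s⁻².
Each option:
  (1) kg·m⁻¹·s⁻²  ← same
  (2) [kg·s⁻³] / [K] = kg·s⁻³·K⁻¹
  (3) kg·s⁻²
  (4) [kg·s⁻²] / [A] = kg·s⁻²·A⁻¹
  (5) kg·s⁻³
Only (1) matches kg·m⁻¹·s⁻².

(1)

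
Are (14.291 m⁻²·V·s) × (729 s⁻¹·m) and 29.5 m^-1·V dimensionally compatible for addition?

Yes

In SI base units:
  (14.291 m⁻²·V·s) × (729 s⁻¹·m):  [kg·s⁻²·A⁻¹] · [m·s⁻¹] = kg·m·s⁻³·A⁻¹
  29.5 m^-1·V:  V·m⁻¹ = J·C⁻¹·m⁻¹ = kg·m·s⁻³·A⁻¹
Both are kg·m·s⁻³·A⁻¹, so they have the same dimensions and can be added.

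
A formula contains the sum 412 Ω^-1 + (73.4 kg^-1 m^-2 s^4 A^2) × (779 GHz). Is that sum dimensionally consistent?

Dimensions:
  412 Ω^-1:  Ω⁻¹ = (V·A⁻¹)⁻¹ = kg⁻¹·m⁻²·s³·A²
  (73.4 kg^-1 m^-2 s^4 A^2) × (779 GHz):  [kg⁻¹·m⁻²·s⁴·A²] · [s⁻¹] = kg⁻¹·m⁻²·s³·A²
Both are kg⁻¹·m⁻²·s³·A², so they have the same dimensions and can be added.

Yes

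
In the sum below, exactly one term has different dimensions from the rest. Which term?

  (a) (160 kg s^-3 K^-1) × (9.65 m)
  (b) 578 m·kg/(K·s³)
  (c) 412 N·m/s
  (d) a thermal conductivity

(c)

Reduce each to base SI dimensions:
  (a) [kg·s⁻³·K⁻¹] · [m] = kg·m·s⁻³·K⁻¹
  (b) kg·m·s⁻³·K⁻¹
  (c) N·m·s⁻¹ = kg·m·s⁻²·m·s⁻¹ = kg·m²·s⁻³
  (d) [thermal conductivity] = kg·m·s⁻³·K⁻¹
All reduce to kg·m·s⁻³·K⁻¹ except (c), which is kg·m²·s⁻³.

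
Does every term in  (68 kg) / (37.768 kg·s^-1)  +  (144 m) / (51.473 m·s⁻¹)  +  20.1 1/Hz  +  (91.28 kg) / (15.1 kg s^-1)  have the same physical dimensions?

Yes

Dimensions:
  (68 kg) / (37.768 kg·s^-1):  [kg] / [kg·s⁻¹] = s
  (144 m) / (51.473 m·s⁻¹):  [m] / [m·s⁻¹] = s
  20.1 1/Hz:  Hz⁻¹ = (s⁻¹)⁻¹ = s
  (91.28 kg) / (15.1 kg s^-1):  [kg] / [kg·s⁻¹] = s
Every term reduces to s.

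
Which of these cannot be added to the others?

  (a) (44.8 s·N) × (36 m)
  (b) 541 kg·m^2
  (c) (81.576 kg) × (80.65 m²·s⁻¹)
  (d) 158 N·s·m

In SI base units:
  (a) [kg·m·s⁻¹] · [m] = kg·m²·s⁻¹
  (b) kg·m²
  (c) [kg] · [m²·s⁻¹] = kg·m²·s⁻¹
  (d) N·m·s = kg·m·s⁻²·m·s = kg·m²·s⁻¹
All reduce to kg·m²·s⁻¹ except (b), which is kg·m².

(b)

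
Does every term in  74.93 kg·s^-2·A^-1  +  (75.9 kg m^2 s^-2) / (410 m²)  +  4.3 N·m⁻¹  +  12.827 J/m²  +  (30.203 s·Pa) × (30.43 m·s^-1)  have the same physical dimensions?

No

Expand each in SI base units:
  74.93 kg·s^-2·A^-1:  kg·s⁻²·A⁻¹
  (75.9 kg m^2 s^-2) / (410 m²):  [kg·m²·s⁻²] / [m²] = kg·s⁻²
  4.3 N·m⁻¹:  N·m⁻¹ = kg·m·s⁻²·m⁻¹ = kg·s⁻²
  12.827 J/m²:  J·m⁻² = N·m·m⁻² = kg·s⁻²
  (30.203 s·Pa) × (30.43 m·s^-1):  [kg·m⁻¹·s⁻¹] · [m·s⁻¹] = kg·s⁻²
The terms do not share a single dimension (kg·s⁻² vs kg·s⁻²·A⁻¹).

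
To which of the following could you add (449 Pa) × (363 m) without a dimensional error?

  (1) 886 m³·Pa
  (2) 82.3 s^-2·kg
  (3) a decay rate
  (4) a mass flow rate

Reference: [kg·m⁻¹·s⁻²] · [m] = kg·s⁻².
Each option:
  (1) Pa·m³ = N·m⁻²·m³ = kg·m²·s⁻²
  (2) kg·s⁻²  ← same
  (3) [decay rate] = s⁻¹
  (4) [mass flow rate] = kg·s⁻¹
Only (2) matches kg·s⁻².

(2)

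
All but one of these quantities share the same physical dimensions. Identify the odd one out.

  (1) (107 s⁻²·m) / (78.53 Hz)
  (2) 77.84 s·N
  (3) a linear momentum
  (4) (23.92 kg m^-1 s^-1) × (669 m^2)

(1)

Dimensions:
  (1) [m·s⁻²] / [s⁻¹] = m·s⁻¹
  (2) N·s = kg·m·s⁻²·s = kg·m·s⁻¹
  (3) [linear momentum] = kg·m·s⁻¹
  (4) [kg·m⁻¹·s⁻¹] · [m²] = kg·m·s⁻¹
All reduce to kg·m·s⁻¹ except (1), which is m·s⁻¹.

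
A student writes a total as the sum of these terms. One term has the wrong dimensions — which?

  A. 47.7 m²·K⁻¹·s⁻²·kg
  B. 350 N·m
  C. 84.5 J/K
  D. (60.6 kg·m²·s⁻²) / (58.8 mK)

B.

Expand each in SI base units:
  A. kg·m²·s⁻²·K⁻¹
  B. N·m = kg·m·s⁻²·m = kg·m²·s⁻²
  C. J·K⁻¹ = N·m·K⁻¹ = kg·m²·s⁻²·K⁻¹
  D. [kg·m²·s⁻²] / [K] = kg·m²·s⁻²·K⁻¹
All reduce to kg·m²·s⁻²·K⁻¹ except B., which is kg·m²·s⁻².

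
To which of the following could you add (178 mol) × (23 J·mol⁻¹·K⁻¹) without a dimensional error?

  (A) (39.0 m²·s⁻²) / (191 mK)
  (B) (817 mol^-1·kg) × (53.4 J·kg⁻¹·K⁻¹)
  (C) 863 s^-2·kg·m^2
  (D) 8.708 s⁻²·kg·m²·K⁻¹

(D)

Reference: [mol] · [kg·m²·s⁻²·K⁻¹·mol⁻¹] = kg·m²·s⁻²·K⁻¹.
Each option:
  (A) [m²·s⁻²] / [K] = m²·s⁻²·K⁻¹
  (B) [kg·mol⁻¹] · [m²·s⁻²·K⁻¹] = kg·m²·s⁻²·K⁻¹·mol⁻¹
  (C) kg·m²·s⁻²
  (D) kg·m²·s⁻²·K⁻¹  ← same
Only (D) matches kg·m²·s⁻²·K⁻¹.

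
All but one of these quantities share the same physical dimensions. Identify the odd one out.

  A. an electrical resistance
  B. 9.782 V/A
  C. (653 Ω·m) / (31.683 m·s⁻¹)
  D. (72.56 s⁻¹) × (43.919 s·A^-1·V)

Expand each in SI base units:
  A. [electrical resistance] = kg·m²·s⁻³·A⁻²
  B. V·A⁻¹ = J·C⁻¹·A⁻¹ = kg·m²·s⁻³·A⁻²
  C. [kg·m³·s⁻³·A⁻²] / [m·s⁻¹] = kg·m²·s⁻²·A⁻²
  D. [s⁻¹] · [kg·m²·s⁻²·A⁻²] = kg·m²·s⁻³·A⁻²
All reduce to kg·m²·s⁻³·A⁻² except C., which is kg·m²·s⁻²·A⁻².

C.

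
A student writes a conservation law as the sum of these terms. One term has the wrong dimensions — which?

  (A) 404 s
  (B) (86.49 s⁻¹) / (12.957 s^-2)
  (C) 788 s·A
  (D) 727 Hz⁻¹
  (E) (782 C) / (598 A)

(C)

In SI base units:
  (A) s
  (B) [s⁻¹] / [s⁻²] = s
  (C) A·s = s·A
  (D) Hz⁻¹ = (s⁻¹)⁻¹ = s
  (E) [s·A] / [A] = s
All reduce to s except (C), which is s·A.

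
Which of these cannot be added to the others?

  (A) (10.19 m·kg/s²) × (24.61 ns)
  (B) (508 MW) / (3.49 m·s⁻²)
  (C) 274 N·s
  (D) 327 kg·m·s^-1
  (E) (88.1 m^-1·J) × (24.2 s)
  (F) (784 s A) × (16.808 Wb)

(F)

In SI base units:
  (A) [kg·m·s⁻²] · [s] = kg·m·s⁻¹
  (B) [kg·m²·s⁻³] / [m·s⁻²] = kg·m·s⁻¹
  (C) N·s = kg·m·s⁻²·s = kg·m·s⁻¹
  (D) kg·m·s⁻¹
  (E) [kg·m·s⁻²] · [s] = kg·m·s⁻¹
  (F) [s·A] · [kg·m²·s⁻²·A⁻¹] = kg·m²·s⁻¹
All reduce to kg·m·s⁻¹ except (F), which is kg·m²·s⁻¹.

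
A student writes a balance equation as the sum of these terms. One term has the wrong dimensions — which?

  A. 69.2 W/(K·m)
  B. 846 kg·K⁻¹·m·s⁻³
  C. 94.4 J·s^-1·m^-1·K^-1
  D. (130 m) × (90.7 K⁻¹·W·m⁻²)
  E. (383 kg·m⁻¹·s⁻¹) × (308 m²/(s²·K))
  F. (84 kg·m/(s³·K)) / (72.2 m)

F.

Expand each in SI base units:
  A. W·m⁻¹·K⁻¹ = J·s⁻¹·m⁻¹·K⁻¹ = kg·m·s⁻³·K⁻¹
  B. kg·m·s⁻³·K⁻¹
  C. J·s⁻¹·m⁻¹·K⁻¹ = N·m·s⁻¹·m⁻¹·K⁻¹ = kg·m·s⁻³·K⁻¹
  D. [m] · [kg·s⁻³·K⁻¹] = kg·m·s⁻³·K⁻¹
  E. [kg·m⁻¹·s⁻¹] · [m²·s⁻²·K⁻¹] = kg·m·s⁻³·K⁻¹
  F. [kg·m·s⁻³·K⁻¹] / [m] = kg·s⁻³·K⁻¹
All reduce to kg·m·s⁻³·K⁻¹ except F., which is kg·s⁻³·K⁻¹.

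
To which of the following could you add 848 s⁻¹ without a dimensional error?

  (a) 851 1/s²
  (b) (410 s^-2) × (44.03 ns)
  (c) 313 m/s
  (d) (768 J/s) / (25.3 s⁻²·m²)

(b)

Reference: s⁻¹.
Each option:
  (a) s⁻²
  (b) [s⁻²] · [s] = s⁻¹  ← same
  (c) m·s⁻¹
  (d) [kg·m²·s⁻³] / [m²·s⁻²] = kg·s⁻¹
Only (b) matches s⁻¹.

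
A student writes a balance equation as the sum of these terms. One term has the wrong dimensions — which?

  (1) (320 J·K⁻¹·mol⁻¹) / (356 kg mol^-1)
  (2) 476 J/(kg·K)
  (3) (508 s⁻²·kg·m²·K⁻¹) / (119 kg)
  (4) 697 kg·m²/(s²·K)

(4)

Dimensions:
  (1) [kg·m²·s⁻²·K⁻¹·mol⁻¹] / [kg·mol⁻¹] = m²·s⁻²·K⁻¹
  (2) J·kg⁻¹·K⁻¹ = N·m·kg⁻¹·K⁻¹ = m²·s⁻²·K⁻¹
  (3) [kg·m²·s⁻²·K⁻¹] / [kg] = m²·s⁻²·K⁻¹
  (4) kg·m²·s⁻²·K⁻¹
All reduce to m²·s⁻²·K⁻¹ except (4), which is kg·m²·s⁻²·K⁻¹.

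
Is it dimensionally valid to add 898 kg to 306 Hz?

No

Expand each in SI base units:
  898 kg:  kg
  306 Hz:  Hz = s⁻¹
kg ≠ s⁻¹, so they cannot be added.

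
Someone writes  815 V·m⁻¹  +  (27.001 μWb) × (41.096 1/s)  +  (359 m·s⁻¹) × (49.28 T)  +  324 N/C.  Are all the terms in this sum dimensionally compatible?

Dimensions:
  815 V·m⁻¹:  V·m⁻¹ = J·C⁻¹·m⁻¹ = kg·m·s⁻³·A⁻¹
  (27.001 μWb) × (41.096 1/s):  [kg·m²·s⁻²·A⁻¹] · [s⁻¹] = kg·m²·s⁻³·A⁻¹
  (359 m·s⁻¹) × (49.28 T):  [m·s⁻¹] · [kg·s⁻²·A⁻¹] = kg·m·s⁻³·A⁻¹
  324 N/C:  N·C⁻¹ = kg·m·s⁻²·(s·A)⁻¹ = kg·m·s⁻³·A⁻¹
The terms do not share a single dimension (kg·m²·s⁻³·A⁻¹ vs kg·m·s⁻³·A⁻¹).

No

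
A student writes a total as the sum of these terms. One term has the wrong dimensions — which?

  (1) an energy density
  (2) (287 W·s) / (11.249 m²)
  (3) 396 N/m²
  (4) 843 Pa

Reduce each to base SI dimensions:
  (1) [energy density] = kg·m⁻¹·s⁻²
  (2) [kg·m²·s⁻²] / [m²] = kg·s⁻²
  (3) N·m⁻² = kg·m·s⁻²·m⁻² = kg·m⁻¹·s⁻²
  (4) Pa = N·m⁻² = kg·m⁻¹·s⁻²
All reduce to kg·m⁻¹·s⁻² except (2), which is kg·s⁻².

(2)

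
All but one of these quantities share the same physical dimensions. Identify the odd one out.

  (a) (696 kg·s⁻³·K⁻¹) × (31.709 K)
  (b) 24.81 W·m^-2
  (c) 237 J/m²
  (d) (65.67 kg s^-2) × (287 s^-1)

(c)

Expand each in SI base units:
  (a) [kg·s⁻³·K⁻¹] · [K] = kg·s⁻³
  (b) W·m⁻² = J·s⁻¹·m⁻² = kg·s⁻³
  (c) J·m⁻² = N·m·m⁻² = kg·s⁻²
  (d) [kg·s⁻²] · [s⁻¹] = kg·s⁻³
All reduce to kg·s⁻³ except (c), which is kg·s⁻².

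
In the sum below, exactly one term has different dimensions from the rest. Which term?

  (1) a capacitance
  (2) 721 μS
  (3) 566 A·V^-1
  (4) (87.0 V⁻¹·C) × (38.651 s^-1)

Expand each in SI base units:
  (1) [capacitance] = kg⁻¹·m⁻²·s⁴·A²
  (2) S = Ω⁻¹ = kg⁻¹·m⁻²·s³·A²
  (3) A·V⁻¹ = A·(J·C⁻¹)⁻¹ = kg⁻¹·m⁻²·s³·A²
  (4) [kg⁻¹·m⁻²·s⁴·A²] · [s⁻¹] = kg⁻¹·m⁻²·s³·A²
All reduce to kg⁻¹·m⁻²·s³·A² except (1), which is kg⁻¹·m⁻²·s⁴·A².

(1)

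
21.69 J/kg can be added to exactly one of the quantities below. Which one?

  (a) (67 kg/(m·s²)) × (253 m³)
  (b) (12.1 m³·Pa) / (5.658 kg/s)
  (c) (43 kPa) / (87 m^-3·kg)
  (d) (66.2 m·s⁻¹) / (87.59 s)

Reference: J·kg⁻¹ = N·m·kg⁻¹ = m²·s⁻².
Each option:
  (a) [kg·m⁻¹·s⁻²] · [m³] = kg·m²·s⁻²
  (b) [kg·m²·s⁻²] / [kg·s⁻¹] = m²·s⁻¹
  (c) [kg·m⁻¹·s⁻²] / [kg·m⁻³] = m²·s⁻²  ← same
  (d) [m·s⁻¹] / [s] = m·s⁻²
Only (c) matches m²·s⁻².

(c)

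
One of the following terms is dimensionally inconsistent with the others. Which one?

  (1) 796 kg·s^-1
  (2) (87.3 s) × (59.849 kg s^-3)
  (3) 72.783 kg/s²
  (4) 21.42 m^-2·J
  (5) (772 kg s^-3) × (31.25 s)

(1)

In SI base units:
  (1) kg·s⁻¹
  (2) [s] · [kg·s⁻³] = kg·s⁻²
  (3) kg·s⁻²
  (4) J·m⁻² = N·m·m⁻² = kg·s⁻²
  (5) [kg·s⁻³] · [s] = kg·s⁻²
All reduce to kg·s⁻² except (1), which is kg·s⁻¹.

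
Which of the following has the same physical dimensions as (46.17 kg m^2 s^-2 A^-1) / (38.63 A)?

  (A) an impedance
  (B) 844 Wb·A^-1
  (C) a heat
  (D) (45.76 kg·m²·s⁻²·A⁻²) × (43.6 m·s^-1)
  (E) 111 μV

Reference: [kg·m²·s⁻²·A⁻¹] / [A] = kg·m²·s⁻²·A⁻².
Each option:
  (A) [impedance] = kg·m²·s⁻³·A⁻²
  (B) Wb·A⁻¹ = V·s·A⁻¹ = kg·m²·s⁻²·A⁻²  ← same
  (C) [heat] = kg·m²·s⁻²
  (D) [kg·m²·s⁻²·A⁻²] · [m·s⁻¹] = kg·m³·s⁻³·A⁻²
  (E) V = J·C⁻¹ = kg·m²·s⁻³·A⁻¹
Only (B) matches kg·m²·s⁻²·A⁻².

(B)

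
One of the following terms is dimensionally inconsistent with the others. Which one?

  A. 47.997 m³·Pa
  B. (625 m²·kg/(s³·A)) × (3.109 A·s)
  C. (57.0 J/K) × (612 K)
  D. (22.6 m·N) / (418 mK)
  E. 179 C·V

D.

Dimensions:
  A. Pa·m³ = N·m⁻²·m³ = kg·m²·s⁻²
  B. [kg·m²·s⁻³·A⁻¹] · [s·A] = kg·m²·s⁻²
  C. [kg·m²·s⁻²·K⁻¹] · [K] = kg·m²·s⁻²
  D. [kg·m²·s⁻²] / [K] = kg·m²·s⁻²·K⁻¹
  E. C·V = s·A·J·C⁻¹ = kg·m²·s⁻²
All reduce to kg·m²·s⁻² except D., which is kg·m²·s⁻²·K⁻¹.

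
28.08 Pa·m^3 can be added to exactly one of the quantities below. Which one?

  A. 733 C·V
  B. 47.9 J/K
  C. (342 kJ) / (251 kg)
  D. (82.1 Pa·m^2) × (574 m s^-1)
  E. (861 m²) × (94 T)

Reference: Pa·m³ = N·m⁻²·m³ = kg·m²·s⁻².
Each option:
  A. C·V = s·A·J·C⁻¹ = kg·m²·s⁻²  ← same
  B. J·K⁻¹ = N·m·K⁻¹ = kg·m²·s⁻²·K⁻¹
  C. [kg·m²·s⁻²] / [kg] = m²·s⁻²
  D. [kg·m·s⁻²] · [m·s⁻¹] = kg·m²·s⁻³
  E. [m²] · [kg·s⁻²·A⁻¹] = kg·m²·s⁻²·A⁻¹
Only A. matches kg·m²·s⁻².

A.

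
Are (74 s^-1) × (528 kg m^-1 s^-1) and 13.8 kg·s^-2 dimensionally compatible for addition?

No

Dimensions:
  (74 s^-1) × (528 kg m^-1 s^-1):  [s⁻¹] · [kg·m⁻¹·s⁻¹] = kg·m⁻¹·s⁻²
  13.8 kg·s^-2:  kg·s⁻²
kg·m⁻¹·s⁻² ≠ kg·s⁻², so they cannot be added.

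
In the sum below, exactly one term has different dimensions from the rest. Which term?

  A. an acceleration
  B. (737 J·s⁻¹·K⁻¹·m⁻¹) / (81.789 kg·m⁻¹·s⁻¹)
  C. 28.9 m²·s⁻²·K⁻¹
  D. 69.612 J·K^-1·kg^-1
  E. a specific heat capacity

Work out the base dimensions of each:
  A. [acceleration] = m·s⁻²
  B. [kg·m·s⁻³·K⁻¹] / [kg·m⁻¹·s⁻¹] = m²·s⁻²·K⁻¹
  C. m²·s⁻²·K⁻¹
  D. J·kg⁻¹·K⁻¹ = N·m·kg⁻¹·K⁻¹ = m²·s⁻²·K⁻¹
  E. [specific heat capacity] = m²·s⁻²·K⁻¹
All reduce to m²·s⁻²·K⁻¹ except A., which is m·s⁻².

A.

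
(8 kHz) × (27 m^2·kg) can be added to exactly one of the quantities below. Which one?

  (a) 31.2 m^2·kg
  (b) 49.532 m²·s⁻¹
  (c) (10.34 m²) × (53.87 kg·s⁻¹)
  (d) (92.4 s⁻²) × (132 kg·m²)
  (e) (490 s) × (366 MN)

Reference: [s⁻¹] · [kg·m²] = kg·m²·s⁻¹.
Each option:
  (a) kg·m²
  (b) m²·s⁻¹
  (c) [m²] · [kg·s⁻¹] = kg·m²·s⁻¹  ← same
  (d) [s⁻²] · [kg·m²] = kg·m²·s⁻²
  (e) [s] · [kg·m·s⁻²] = kg·m·s⁻¹
Only (c) matches kg·m²·s⁻¹.

(c)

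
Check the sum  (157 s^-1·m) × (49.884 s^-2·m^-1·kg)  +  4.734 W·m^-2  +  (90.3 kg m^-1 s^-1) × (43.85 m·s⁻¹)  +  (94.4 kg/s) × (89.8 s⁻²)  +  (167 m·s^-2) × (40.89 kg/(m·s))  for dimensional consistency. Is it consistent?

No

In SI base units:
  (157 s^-1·m) × (49.884 s^-2·m^-1·kg):  [m·s⁻¹] · [kg·m⁻¹·s⁻²] = kg·s⁻³
  4.734 W·m^-2:  W·m⁻² = J·s⁻¹·m⁻² = kg·s⁻³
  (90.3 kg m^-1 s^-1) × (43.85 m·s⁻¹):  [kg·m⁻¹·s⁻¹] · [m·s⁻¹] = kg·s⁻²
  (94.4 kg/s) × (89.8 s⁻²):  [kg·s⁻¹] · [s⁻²] = kg·s⁻³
  (167 m·s^-2) × (40.89 kg/(m·s)):  [m·s⁻²] · [kg·m⁻¹·s⁻¹] = kg·s⁻³
The terms do not share a single dimension (kg·s⁻² vs kg·s⁻³).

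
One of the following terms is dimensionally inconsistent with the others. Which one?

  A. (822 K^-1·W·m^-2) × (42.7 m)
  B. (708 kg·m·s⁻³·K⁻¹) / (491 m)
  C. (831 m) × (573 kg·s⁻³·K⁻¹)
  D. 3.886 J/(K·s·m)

Dimensions:
  A. [kg·s⁻³·K⁻¹] · [m] = kg·m·s⁻³·K⁻¹
  B. [kg·m·s⁻³·K⁻¹] / [m] = kg·s⁻³·K⁻¹
  C. [m] · [kg·s⁻³·K⁻¹] = kg·m·s⁻³·K⁻¹
  D. J·s⁻¹·m⁻¹·K⁻¹ = N·m·s⁻¹·m⁻¹·K⁻¹ = kg·m·s⁻³·K⁻¹
All reduce to kg·m·s⁻³·K⁻¹ except B., which is kg·s⁻³·K⁻¹.

B.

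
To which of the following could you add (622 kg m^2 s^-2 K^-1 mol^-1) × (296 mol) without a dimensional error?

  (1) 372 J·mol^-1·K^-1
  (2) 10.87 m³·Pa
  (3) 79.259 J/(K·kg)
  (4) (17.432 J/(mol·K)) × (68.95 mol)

Reference: [kg·m²·s⁻²·K⁻¹·mol⁻¹] · [mol] = kg·m²·s⁻²·K⁻¹.
Each option:
  (1) J·mol⁻¹·K⁻¹ = N·m·mol⁻¹·K⁻¹ = kg·m²·s⁻²·K⁻¹·mol⁻¹
  (2) Pa·m³ = N·m⁻²·m³ = kg·m²·s⁻²
  (3) J·kg⁻¹·K⁻¹ = N·m·kg⁻¹·K⁻¹ = m²·s⁻²·K⁻¹
  (4) [kg·m²·s⁻²·K⁻¹·mol⁻¹] · [mol] = kg·m²·s⁻²·K⁻¹  ← same
Only (4) matches kg·m²·s⁻²·K⁻¹.

(4)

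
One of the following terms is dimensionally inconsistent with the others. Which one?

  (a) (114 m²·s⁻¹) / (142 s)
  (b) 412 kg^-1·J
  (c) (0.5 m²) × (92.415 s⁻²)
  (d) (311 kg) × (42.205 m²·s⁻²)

Work out the base dimensions of each:
  (a) [m²·s⁻¹] / [s] = m²·s⁻²
  (b) J·kg⁻¹ = N·m·kg⁻¹ = m²·s⁻²
  (c) [m²] · [s⁻²] = m²·s⁻²
  (d) [kg] · [m²·s⁻²] = kg·m²·s⁻²
All reduce to m²·s⁻² except (d), which is kg·m²·s⁻².

(d)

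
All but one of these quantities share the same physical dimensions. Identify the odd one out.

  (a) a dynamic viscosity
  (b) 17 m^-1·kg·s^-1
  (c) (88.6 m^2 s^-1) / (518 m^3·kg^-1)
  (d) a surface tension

(d)

Work out the base dimensions of each:
  (a) [dynamic viscosity] = kg·m⁻¹·s⁻¹
  (b) kg·m⁻¹·s⁻¹
  (c) [m²·s⁻¹] / [kg⁻¹·m³] = kg·m⁻¹·s⁻¹
  (d) [surface tension] = kg·s⁻²
All reduce to kg·m⁻¹·s⁻¹ except (d), which is kg·s⁻².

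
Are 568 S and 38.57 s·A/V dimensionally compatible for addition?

No

Work out the base dimensions of each:
  568 S:  S = Ω⁻¹ = kg⁻¹·m⁻²·s³·A²
  38.57 s·A/V:  A·s·V⁻¹ = A·s·(J·C⁻¹)⁻¹ = kg⁻¹·m⁻²·s⁴·A²
kg⁻¹·m⁻²·s³·A² ≠ kg⁻¹·m⁻²·s⁴·A², so they cannot be added.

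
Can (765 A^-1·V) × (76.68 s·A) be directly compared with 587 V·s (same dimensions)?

Yes

Dimensions:
  (765 A^-1·V) × (76.68 s·A):  [kg·m²·s⁻³·A⁻²] · [s·A] = kg·m²·s⁻²·A⁻¹
  587 V·s:  V·s = J·C⁻¹·s = kg·m²·s⁻²·A⁻¹
Both are kg·m²·s⁻²·A⁻¹, so they have the same dimensions and can be added.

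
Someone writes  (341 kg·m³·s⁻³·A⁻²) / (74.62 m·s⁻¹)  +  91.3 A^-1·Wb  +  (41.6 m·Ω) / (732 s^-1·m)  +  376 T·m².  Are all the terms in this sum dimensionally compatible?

No

In SI base units:
  (341 kg·m³·s⁻³·A⁻²) / (74.62 m·s⁻¹):  [kg·m³·s⁻³·A⁻²] / [m·s⁻¹] = kg·m²·s⁻²·A⁻²
  91.3 A^-1·Wb:  Wb·A⁻¹ = V·s·A⁻¹ = kg·m²·s⁻²·A⁻²
  (41.6 m·Ω) / (732 s^-1·m):  [kg·m³·s⁻³·A⁻²] / [m·s⁻¹] = kg·m²·s⁻²·A⁻²
  376 T·m²:  T·m² = Wb·m⁻²·m² = kg·m²·s⁻²·A⁻¹
The terms do not share a single dimension (kg·m²·s⁻²·A⁻² vs kg·m²·s⁻²·A⁻¹).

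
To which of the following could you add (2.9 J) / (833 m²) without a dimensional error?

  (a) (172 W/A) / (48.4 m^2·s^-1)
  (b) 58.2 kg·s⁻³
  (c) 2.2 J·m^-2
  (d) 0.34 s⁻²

Reference: [kg·m²·s⁻²] / [m²] = kg·s⁻².
Each option:
  (a) [kg·m²·s⁻³·A⁻¹] / [m²·s⁻¹] = kg·s⁻²·A⁻¹
  (b) kg·s⁻³
  (c) J·m⁻² = N·m·m⁻² = kg·s⁻²  ← same
  (d) s⁻²
Only (c) matches kg·s⁻².

(c)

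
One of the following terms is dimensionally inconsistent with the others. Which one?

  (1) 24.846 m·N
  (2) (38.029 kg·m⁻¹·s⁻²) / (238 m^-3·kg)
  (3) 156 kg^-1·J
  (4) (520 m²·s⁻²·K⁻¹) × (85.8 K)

Expand each in SI base units:
  (1) N·m = kg·m·s⁻²·m = kg·m²·s⁻²
  (2) [kg·m⁻¹·s⁻²] / [kg·m⁻³] = m²·s⁻²
  (3) J·kg⁻¹ = N·m·kg⁻¹ = m²·s⁻²
  (4) [m²·s⁻²·K⁻¹] · [K] = m²·s⁻²
All reduce to m²·s⁻² except (1), which is kg·m²·s⁻².

(1)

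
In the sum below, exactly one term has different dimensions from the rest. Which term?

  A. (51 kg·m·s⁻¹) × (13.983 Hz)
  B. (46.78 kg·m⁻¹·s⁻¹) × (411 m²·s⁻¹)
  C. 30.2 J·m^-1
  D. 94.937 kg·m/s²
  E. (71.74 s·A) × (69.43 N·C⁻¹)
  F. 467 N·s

Expand each in SI base units:
  A. [kg·m·s⁻¹] · [s⁻¹] = kg·m·s⁻²
  B. [kg·m⁻¹·s⁻¹] · [m²·s⁻¹] = kg·m·s⁻²
  C. J·m⁻¹ = N·m·m⁻¹ = kg·m·s⁻²
  D. kg·m·s⁻²
  E. [s·A] · [kg·m·s⁻³·A⁻¹] = kg·m·s⁻²
  F. N·s = kg·m·s⁻²·s = kg·m·s⁻¹
All reduce to kg·m·s⁻² except F., which is kg·m·s⁻¹.

F.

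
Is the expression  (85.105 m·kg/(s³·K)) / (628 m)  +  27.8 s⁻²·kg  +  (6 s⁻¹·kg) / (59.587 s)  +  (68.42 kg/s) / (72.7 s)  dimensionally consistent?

No

Reduce each to base SI dimensions:
  (85.105 m·kg/(s³·K)) / (628 m):  [kg·m·s⁻³·K⁻¹] / [m] = kg·s⁻³·K⁻¹
  27.8 s⁻²·kg:  kg·s⁻²
  (6 s⁻¹·kg) / (59.587 s):  [kg·s⁻¹] / [s] = kg·s⁻²
  (68.42 kg/s) / (72.7 s):  [kg·s⁻¹] / [s] = kg·s⁻²
The terms do not share a single dimension (kg·s⁻² vs kg·s⁻³·K⁻¹).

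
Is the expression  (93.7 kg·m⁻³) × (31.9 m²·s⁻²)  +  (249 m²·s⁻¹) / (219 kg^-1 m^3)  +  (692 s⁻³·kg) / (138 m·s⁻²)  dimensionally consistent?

No

Reduce each to base SI dimensions:
  (93.7 kg·m⁻³) × (31.9 m²·s⁻²):  [kg·m⁻³] · [m²·s⁻²] = kg·m⁻¹·s⁻²
  (249 m²·s⁻¹) / (219 kg^-1 m^3):  [m²·s⁻¹] / [kg⁻¹·m³] = kg·m⁻¹·s⁻¹
  (692 s⁻³·kg) / (138 m·s⁻²):  [kg·s⁻³] / [m·s⁻²] = kg·m⁻¹·s⁻¹
The terms do not share a single dimension (kg·m⁻¹·s⁻² vs kg·m⁻¹·s⁻¹).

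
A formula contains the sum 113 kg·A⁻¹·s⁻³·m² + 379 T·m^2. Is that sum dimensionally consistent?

No

In SI base units:
  113 kg·A⁻¹·s⁻³·m²:  kg·m²·s⁻³·A⁻¹
  379 T·m^2:  T·m² = Wb·m⁻²·m² = kg·m²·s⁻²·A⁻¹
kg·m²·s⁻³·A⁻¹ ≠ kg·m²·s⁻²·A⁻¹, so they cannot be added.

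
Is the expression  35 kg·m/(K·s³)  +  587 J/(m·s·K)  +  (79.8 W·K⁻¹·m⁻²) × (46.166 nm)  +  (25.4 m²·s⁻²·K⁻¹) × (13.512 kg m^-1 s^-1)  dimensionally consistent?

Yes

In SI base units:
  35 kg·m/(K·s³):  kg·m·s⁻³·K⁻¹
  587 J/(m·s·K):  J·s⁻¹·m⁻¹·K⁻¹ = N·m·s⁻¹·m⁻¹·K⁻¹ = kg·m·s⁻³·K⁻¹
  (79.8 W·K⁻¹·m⁻²) × (46.166 nm):  [kg·s⁻³·K⁻¹] · [m] = kg·m·s⁻³·K⁻¹
  (25.4 m²·s⁻²·K⁻¹) × (13.512 kg m^-1 s^-1):  [m²·s⁻²·K⁻¹] · [kg·m⁻¹·s⁻¹] = kg·m·s⁻³·K⁻¹
Every term reduces to kg·m·s⁻³·K⁻¹.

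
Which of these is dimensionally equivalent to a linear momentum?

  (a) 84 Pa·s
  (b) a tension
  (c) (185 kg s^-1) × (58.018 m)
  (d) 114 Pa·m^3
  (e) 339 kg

(c)

Reference: [linear momentum] = kg·m·s⁻¹.
Each option:
  (a) Pa·s = N·m⁻²·s = kg·m⁻¹·s⁻¹
  (b) [tension] = kg·m·s⁻²
  (c) [kg·s⁻¹] · [m] = kg·m·s⁻¹  ← same
  (d) Pa·m³ = N·m⁻²·m³ = kg·m²·s⁻²
  (e) kg
Only (c) matches kg·m·s⁻¹.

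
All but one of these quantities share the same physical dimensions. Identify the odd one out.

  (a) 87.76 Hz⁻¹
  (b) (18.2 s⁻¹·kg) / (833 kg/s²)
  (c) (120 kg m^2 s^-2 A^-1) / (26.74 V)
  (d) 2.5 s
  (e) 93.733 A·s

(e)

In SI base units:
  (a) Hz⁻¹ = (s⁻¹)⁻¹ = s
  (b) [kg·s⁻¹] / [kg·s⁻²] = s
  (c) [kg·m²·s⁻²·A⁻¹] / [kg·m²·s⁻³·A⁻¹] = s
  (d) s
  (e) A·s = s·A
All reduce to s except (e), which is s·A.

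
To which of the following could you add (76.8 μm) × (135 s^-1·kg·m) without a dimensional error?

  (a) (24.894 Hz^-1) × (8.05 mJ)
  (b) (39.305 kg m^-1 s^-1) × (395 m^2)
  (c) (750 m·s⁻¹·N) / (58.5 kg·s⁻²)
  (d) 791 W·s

Reference: [m] · [kg·m·s⁻¹] = kg·m²·s⁻¹.
Each option:
  (a) [s] · [kg·m²·s⁻²] = kg·m²·s⁻¹  ← same
  (b) [kg·m⁻¹·s⁻¹] · [m²] = kg·m·s⁻¹
  (c) [kg·m²·s⁻³] / [kg·s⁻²] = m²·s⁻¹
  (d) W·s = J·s⁻¹·s = kg·m²·s⁻²
Only (a) matches kg·m²·s⁻¹.

(a)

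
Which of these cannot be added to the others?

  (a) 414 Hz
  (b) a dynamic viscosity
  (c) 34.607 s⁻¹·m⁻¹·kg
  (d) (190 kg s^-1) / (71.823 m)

Expand each in SI base units:
  (a) Hz = s⁻¹
  (b) [dynamic viscosity] = kg·m⁻¹·s⁻¹
  (c) kg·m⁻¹·s⁻¹
  (d) [kg·s⁻¹] / [m] = kg·m⁻¹·s⁻¹
All reduce to kg·m⁻¹·s⁻¹ except (a), which is s⁻¹.

(a)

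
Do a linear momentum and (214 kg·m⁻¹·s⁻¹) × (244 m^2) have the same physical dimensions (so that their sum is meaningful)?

Yes

Expand each in SI base units:
  a linear momentum:  [linear momentum] = kg·m·s⁻¹
  (214 kg·m⁻¹·s⁻¹) × (244 m^2):  [kg·m⁻¹·s⁻¹] · [m²] = kg·m·s⁻¹
Both are kg·m·s⁻¹, so they have the same dimensions and can be added.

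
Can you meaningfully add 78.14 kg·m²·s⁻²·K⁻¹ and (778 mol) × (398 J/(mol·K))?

Yes

Dimensions:
  78.14 kg·m²·s⁻²·K⁻¹:  kg·m²·s⁻²·K⁻¹
  (778 mol) × (398 J/(mol·K)):  [mol] · [kg·m²·s⁻²·K⁻¹·mol⁻¹] = kg·m²·s⁻²·K⁻¹
Both are kg·m²·s⁻²·K⁻¹, so they have the same dimensions and can be added.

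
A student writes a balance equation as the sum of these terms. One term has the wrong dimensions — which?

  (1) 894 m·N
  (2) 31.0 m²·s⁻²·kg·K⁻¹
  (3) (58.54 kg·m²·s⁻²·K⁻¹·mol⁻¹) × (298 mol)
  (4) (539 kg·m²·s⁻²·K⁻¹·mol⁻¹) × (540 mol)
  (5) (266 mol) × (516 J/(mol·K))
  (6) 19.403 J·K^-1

Reduce each to base SI dimensions:
  (1) N·m = kg·m·s⁻²·m = kg·m²·s⁻²
  (2) kg·m²·s⁻²·K⁻¹
  (3) [kg·m²·s⁻²·K⁻¹·mol⁻¹] · [mol] = kg·m²·s⁻²·K⁻¹
  (4) [kg·m²·s⁻²·K⁻¹·mol⁻¹] · [mol] = kg·m²·s⁻²·K⁻¹
  (5) [mol] · [kg·m²·s⁻²·K⁻¹·mol⁻¹] = kg·m²·s⁻²·K⁻¹
  (6) J·K⁻¹ = N·m·K⁻¹ = kg·m²·s⁻²·K⁻¹
All reduce to kg·m²·s⁻²·K⁻¹ except (1), which is kg·m²·s⁻².

(1)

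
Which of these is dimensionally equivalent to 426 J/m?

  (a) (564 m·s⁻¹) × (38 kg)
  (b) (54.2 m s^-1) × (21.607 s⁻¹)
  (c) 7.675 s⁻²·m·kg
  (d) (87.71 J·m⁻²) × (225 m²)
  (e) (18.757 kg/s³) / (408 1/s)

Reference: J·m⁻¹ = N·m·m⁻¹ = kg·m·s⁻².
Each option:
  (a) [m·s⁻¹] · [kg] = kg·m·s⁻¹
  (b) [m·s⁻¹] · [s⁻¹] = m·s⁻²
  (c) kg·m·s⁻²  ← same
  (d) [kg·s⁻²] · [m²] = kg·m²·s⁻²
  (e) [kg·s⁻³] / [s⁻¹] = kg·s⁻²
Only (c) matches kg·m·s⁻².

(c)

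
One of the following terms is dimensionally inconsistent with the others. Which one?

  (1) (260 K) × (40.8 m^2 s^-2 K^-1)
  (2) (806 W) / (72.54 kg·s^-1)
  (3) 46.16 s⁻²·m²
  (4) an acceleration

(4)

Work out the base dimensions of each:
  (1) [K] · [m²·s⁻²·K⁻¹] = m²·s⁻²
  (2) [kg·m²·s⁻³] / [kg·s⁻¹] = m²·s⁻²
  (3) m²·s⁻²
  (4) [acceleration] = m·s⁻²
All reduce to m²·s⁻² except (4), which is m·s⁻².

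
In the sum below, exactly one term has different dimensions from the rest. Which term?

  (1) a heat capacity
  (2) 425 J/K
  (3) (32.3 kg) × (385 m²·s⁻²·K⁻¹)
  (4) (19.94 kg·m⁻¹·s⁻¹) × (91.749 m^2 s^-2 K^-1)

(4)

Work out the base dimensions of each:
  (1) [heat capacity] = kg·m²·s⁻²·K⁻¹
  (2) J·K⁻¹ = N·m·K⁻¹ = kg·m²·s⁻²·K⁻¹
  (3) [kg] · [m²·s⁻²·K⁻¹] = kg·m²·s⁻²·K⁻¹
  (4) [kg·m⁻¹·s⁻¹] · [m²·s⁻²·K⁻¹] = kg·m·s⁻³·K⁻¹
All reduce to kg·m²·s⁻²·K⁻¹ except (4), which is kg·m·s⁻³·K⁻¹.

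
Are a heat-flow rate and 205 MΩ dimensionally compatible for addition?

No

Dimensions:
  a heat-flow rate:  [heat-flow rate] = kg·m²·s⁻³
  205 MΩ:  Ω = V·A⁻¹ = kg·m²·s⁻³·A⁻²
kg·m²·s⁻³ ≠ kg·m²·s⁻³·A⁻², so they cannot be added.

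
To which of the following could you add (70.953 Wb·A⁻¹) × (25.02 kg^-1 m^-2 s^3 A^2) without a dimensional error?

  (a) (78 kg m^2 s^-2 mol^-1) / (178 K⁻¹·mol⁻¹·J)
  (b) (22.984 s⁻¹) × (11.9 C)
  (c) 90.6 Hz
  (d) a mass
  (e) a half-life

(e)

Reference: [kg·m²·s⁻²·A⁻²] · [kg⁻¹·m⁻²·s³·A²] = s.
Each option:
  (a) [kg·m²·s⁻²·mol⁻¹] / [kg·m²·s⁻²·K⁻¹·mol⁻¹] = K
  (b) [s⁻¹] · [s·A] = A
  (c) Hz = s⁻¹
  (d) [mass] = kg
  (e) [half-life] = s  ← same
Only (e) matches s.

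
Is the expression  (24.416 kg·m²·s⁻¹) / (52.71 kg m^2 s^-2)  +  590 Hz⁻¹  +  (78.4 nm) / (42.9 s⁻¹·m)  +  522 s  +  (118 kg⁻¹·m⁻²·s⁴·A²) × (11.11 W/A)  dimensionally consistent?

No

Reduce each to base SI dimensions:
  (24.416 kg·m²·s⁻¹) / (52.71 kg m^2 s^-2):  [kg·m²·s⁻¹] / [kg·m²·s⁻²] = s
  590 Hz⁻¹:  Hz⁻¹ = (s⁻¹)⁻¹ = s
  (78.4 nm) / (42.9 s⁻¹·m):  [m] / [m·s⁻¹] = s
  522 s:  s
  (118 kg⁻¹·m⁻²·s⁴·A²) × (11.11 W/A):  [kg⁻¹·m⁻²·s⁴·A²] · [kg·m²·s⁻³·A⁻¹] = s·A
The terms do not share a single dimension (s vs s·A).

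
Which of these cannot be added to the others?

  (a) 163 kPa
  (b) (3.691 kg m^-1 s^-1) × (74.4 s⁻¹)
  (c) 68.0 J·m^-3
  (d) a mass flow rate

(d)

Reduce each to base SI dimensions:
  (a) Pa = N·m⁻² = kg·m⁻¹·s⁻²
  (b) [kg·m⁻¹·s⁻¹] · [s⁻¹] = kg·m⁻¹·s⁻²
  (c) J·m⁻³ = N·m·m⁻³ = kg·m⁻¹·s⁻²
  (d) [mass flow rate] = kg·s⁻¹
All reduce to kg·m⁻¹·s⁻² except (d), which is kg·s⁻¹.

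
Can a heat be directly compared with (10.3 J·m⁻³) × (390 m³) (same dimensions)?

Work out the base dimensions of each:
  a heat:  [heat] = kg·m²·s⁻²
  (10.3 J·m⁻³) × (390 m³):  [kg·m⁻¹·s⁻²] · [m³] = kg·m²·s⁻²
Both are kg·m²·s⁻², so they have the same dimensions and can be added.

Yes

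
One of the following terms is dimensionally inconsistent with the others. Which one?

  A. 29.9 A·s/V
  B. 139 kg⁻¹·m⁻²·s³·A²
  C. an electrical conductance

A.

Expand each in SI base units:
  A. A·s·V⁻¹ = A·s·(J·C⁻¹)⁻¹ = kg⁻¹·m⁻²·s⁴·A²
  B. kg⁻¹·m⁻²·s³·A²
  C. [electrical conductance] = kg⁻¹·m⁻²·s³·A²
All reduce to kg⁻¹·m⁻²·s³·A² except A., which is kg⁻¹·m⁻²·s⁴·A².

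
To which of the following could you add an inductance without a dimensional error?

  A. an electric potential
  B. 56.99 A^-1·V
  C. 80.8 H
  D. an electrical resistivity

C.

Reference: [inductance] = kg·m²·s⁻²·A⁻².
Each option:
  A. [electric potential] = kg·m²·s⁻³·A⁻¹
  B. V·A⁻¹ = J·C⁻¹·A⁻¹ = kg·m²·s⁻³·A⁻²
  C. H = V·s·A⁻¹ = kg·m²·s⁻²·A⁻²  ← same
  D. [electrical resistivity] = kg·m³·s⁻³·A⁻²
Only C. matches kg·m²·s⁻²·A⁻².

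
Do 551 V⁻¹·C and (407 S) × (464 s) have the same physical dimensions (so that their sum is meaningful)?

Work out the base dimensions of each:
  551 V⁻¹·C:  C·V⁻¹ = s·A·(J·C⁻¹)⁻¹ = kg⁻¹·m⁻²·s⁴·A²
  (407 S) × (464 s):  [kg⁻¹·m⁻²·s³·A²] · [s] = kg⁻¹·m⁻²·s⁴·A²
Both are kg⁻¹·m⁻²·s⁴·A², so they have the same dimensions and can be added.

Yes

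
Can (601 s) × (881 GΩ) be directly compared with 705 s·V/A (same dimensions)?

Reduce each to base SI dimensions:
  (601 s) × (881 GΩ):  [s] · [kg·m²·s⁻³·A⁻²] = kg·m²·s⁻²·A⁻²
  705 s·V/A:  V·s·A⁻¹ = J·C⁻¹·s·A⁻¹ = kg·m²·s⁻²·A⁻²
Both are kg·m²·s⁻²·A⁻², so they have the same dimensions and can be added.

Yes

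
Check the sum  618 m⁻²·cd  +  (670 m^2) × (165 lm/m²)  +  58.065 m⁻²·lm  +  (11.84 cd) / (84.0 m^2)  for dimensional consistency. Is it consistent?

No

Expand each in SI base units:
  618 m⁻²·cd:  cd·m⁻² = m⁻²·cd
  (670 m^2) × (165 lm/m²):  [m²] · [m⁻²·cd] = cd
  58.065 m⁻²·lm:  lm·m⁻² = cd·m⁻² = m⁻²·cd
  (11.84 cd) / (84.0 m^2):  [cd] / [m²] = m⁻²·cd
The terms do not share a single dimension (cd vs m⁻²·cd).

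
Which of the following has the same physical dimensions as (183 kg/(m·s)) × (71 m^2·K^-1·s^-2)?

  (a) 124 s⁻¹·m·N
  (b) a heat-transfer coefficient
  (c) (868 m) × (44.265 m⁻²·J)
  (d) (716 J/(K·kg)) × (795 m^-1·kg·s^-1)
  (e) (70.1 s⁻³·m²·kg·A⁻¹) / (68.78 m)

(d)

Reference: [kg·m⁻¹·s⁻¹] · [m²·s⁻²·K⁻¹] = kg·m·s⁻³·K⁻¹.
Each option:
  (a) N·m·s⁻¹ = kg·m·s⁻²·m·s⁻¹ = kg·m²·s⁻³
  (b) [heat-transfer coefficient] = kg·s⁻³·K⁻¹
  (c) [m] · [kg·s⁻²] = kg·m·s⁻²
  (d) [m²·s⁻²·K⁻¹] · [kg·m⁻¹·s⁻¹] = kg·m·s⁻³·K⁻¹  ← same
  (e) [kg·m²·s⁻³·A⁻¹] / [m] = kg·m·s⁻³·A⁻¹
Only (d) matches kg·m·s⁻³·K⁻¹.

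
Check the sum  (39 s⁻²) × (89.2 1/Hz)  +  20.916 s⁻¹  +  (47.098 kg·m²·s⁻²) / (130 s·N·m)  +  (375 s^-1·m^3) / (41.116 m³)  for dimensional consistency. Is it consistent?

Expand each in SI base units:
  (39 s⁻²) × (89.2 1/Hz):  [s⁻²] · [s] = s⁻¹
  20.916 s⁻¹:  s⁻¹
  (47.098 kg·m²·s⁻²) / (130 s·N·m):  [kg·m²·s⁻²] / [kg·m²·s⁻¹] = s⁻¹
  (375 s^-1·m^3) / (41.116 m³):  [m³·s⁻¹] / [m³] = s⁻¹
Every term reduces to s⁻¹.

Yes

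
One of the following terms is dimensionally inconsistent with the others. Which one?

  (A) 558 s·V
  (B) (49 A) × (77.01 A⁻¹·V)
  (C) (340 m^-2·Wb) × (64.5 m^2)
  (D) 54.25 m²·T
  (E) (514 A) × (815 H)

(B)

Reduce each to base SI dimensions:
  (A) V·s = J·C⁻¹·s = kg·m²·s⁻²·A⁻¹
  (B) [A] · [kg·m²·s⁻³·A⁻²] = kg·m²·s⁻³·A⁻¹
  (C) [kg·s⁻²·A⁻¹] · [m²] = kg·m²·s⁻²·A⁻¹
  (D) T·m² = Wb·m⁻²·m² = kg·m²·s⁻²·A⁻¹
  (E) [A] · [kg·m²·s⁻²·A⁻²] = kg·m²·s⁻²·A⁻¹
All reduce to kg·m²·s⁻²·A⁻¹ except (B), which is kg·m²·s⁻³·A⁻¹.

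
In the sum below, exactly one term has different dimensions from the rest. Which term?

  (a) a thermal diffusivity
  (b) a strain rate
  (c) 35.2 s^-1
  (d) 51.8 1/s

Dimensions:
  (a) [thermal diffusivity] = m²·s⁻¹
  (b) [strain rate] = s⁻¹
  (c) s⁻¹
  (d) s⁻¹
All reduce to s⁻¹ except (a), which is m²·s⁻¹.

(a)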